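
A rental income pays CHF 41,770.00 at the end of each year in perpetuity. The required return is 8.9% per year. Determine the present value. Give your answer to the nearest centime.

CHF 469,325.84

Periodic rate r = 0.089 per year.
Level perpetuity: PV = PMT / r = 41,770 / (0.089) = CHF 469,325.84.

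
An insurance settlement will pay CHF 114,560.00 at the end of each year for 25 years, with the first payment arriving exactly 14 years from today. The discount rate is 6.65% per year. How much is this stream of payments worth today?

CHF 596,792.07

Ordinary annuity of 25 payments, first payment at period 14.
Periodic rate r = 0.0665 per year.
The ordinary-annuity PV formula values the stream one period before the first payment (period 13); discount that back 13 periods:
PV₀ = 114,560 × [1 − (1+r)^−25] / r × (1+r)^−13 = CHF 596,792.07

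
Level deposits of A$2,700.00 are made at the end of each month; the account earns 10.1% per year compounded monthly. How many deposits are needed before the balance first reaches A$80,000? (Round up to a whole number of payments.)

27 payments

Periodic rate r = 0.101/12 per month; n is counted in months.
Ordinary annuity FV: 80,000 = 2,700 × [((1+r)^n − 1)/r].
(1+r)^n = 1 + 80,000 × r / 2,700, so n = ln(1 + 80,000·r/2,700) / ln(1+r) = 26.56.
Round up to a whole number of payments: n = 27.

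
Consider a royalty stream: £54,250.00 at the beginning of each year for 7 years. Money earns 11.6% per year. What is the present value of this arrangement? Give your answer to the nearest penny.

£279,843.71

This is an annuity due: 7 payments of £54,250.00 at the beginning of each year.
Periodic rate r = 0.116 per year.
PV = PMT × [(1 − (1+r)^−n)/r] × (1+r) = 54,250 × [1 − (1+r)^−7] / r × (1+r) = £279,843.71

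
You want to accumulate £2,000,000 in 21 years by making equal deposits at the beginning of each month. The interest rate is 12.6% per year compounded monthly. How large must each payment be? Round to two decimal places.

Level annuity due; solve FV = PMT × [((1+r)^n − 1)/r] × (1+r) for PMT.
Periodic rate r = 0.126/12 per month; n is counted in months.
With n = 252: PMT = 2,000,000 / ([((1+r)^n − 1)/r] × (1+r)) = £1,610.44

£1,610.44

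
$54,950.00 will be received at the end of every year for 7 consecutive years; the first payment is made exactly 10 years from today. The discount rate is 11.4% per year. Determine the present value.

Ordinary annuity of 7 payments, first payment at period 10.
Periodic rate r = 0.114 per year.
The ordinary-annuity PV formula values the stream one period before the first payment (period 9); discount that back 9 periods:
PV₀ = 54,950 × [1 − (1+r)^−7] / r × (1+r)^−9 = $96,745.93

$96,745.93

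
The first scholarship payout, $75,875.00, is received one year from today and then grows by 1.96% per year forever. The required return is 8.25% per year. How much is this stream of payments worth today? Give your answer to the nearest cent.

Periodic rate r = 0.0825 per year.
Growing perpetuity (Gordon): PV = PMT₁ / (r − g) = 75,875 / (r − 0.0196) = $1,206,279.81.

$1,206,279.81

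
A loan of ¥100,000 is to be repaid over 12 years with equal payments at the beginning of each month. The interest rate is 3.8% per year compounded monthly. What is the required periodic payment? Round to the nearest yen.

Level annuity due; solve PV = PMT × [(1 − (1+r)^−n)/r] × (1+r) for PMT.
Periodic rate r = 0.038/12 per month; n is counted in months.
With n = 144: PMT = 100,000 / ([(1 − (1+r)^−n)/r] × (1+r)) = ¥863

¥863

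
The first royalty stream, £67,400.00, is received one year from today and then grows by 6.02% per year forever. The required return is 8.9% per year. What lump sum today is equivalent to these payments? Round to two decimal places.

Periodic rate r = 0.089 per year.
Growing perpetuity (Gordon): PV = PMT₁ / (r − g) = 67,400 / (r − 0.0602) = £2,340,277.78.

£2,340,277.78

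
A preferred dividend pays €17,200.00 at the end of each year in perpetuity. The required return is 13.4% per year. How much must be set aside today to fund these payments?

€128,358.21

Periodic rate r = 0.134 per year.
Level perpetuity: PV = PMT / r = 17,200 / (0.134) = €128,358.21.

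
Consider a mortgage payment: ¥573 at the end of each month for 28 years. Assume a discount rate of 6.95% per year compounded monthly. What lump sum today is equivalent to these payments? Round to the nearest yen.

This is an ordinary annuity: 336 payments of ¥573 at the end of each month.
Periodic rate r = 0.0695/12 per month; n is counted in months.
PV = PMT × [(1 − (1+r)^−n)/r] = 573 × [1 − (1+r)^−336] / r = ¥84,723

¥84,723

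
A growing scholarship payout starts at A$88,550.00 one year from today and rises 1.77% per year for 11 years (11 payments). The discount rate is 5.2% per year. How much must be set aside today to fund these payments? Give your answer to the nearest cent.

A$788,803.82

Periodic rate r = 0.052 per year.
Growing ordinary annuity: PV = PMT₁ × [1 − ((1+g)/(1+r))^n] / (r − g) = 88,550 × [1 − ((1+0.0177)/(1+r))^11] / (r − 0.0177) = A$788,803.82.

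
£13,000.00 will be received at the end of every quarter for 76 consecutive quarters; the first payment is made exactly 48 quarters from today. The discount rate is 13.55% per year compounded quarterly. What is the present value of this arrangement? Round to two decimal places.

Ordinary annuity of 76 payments, first payment at period 48.
Periodic rate r = 0.1355/4 per quarter; n is counted in quarters.
The ordinary-annuity PV formula values the stream one period before the first payment (period 47); discount that back 47 periods:
PV₀ = 13,000 × [1 − (1+r)^−76] / r × (1+r)^−47 = £73,804.84

£73,804.84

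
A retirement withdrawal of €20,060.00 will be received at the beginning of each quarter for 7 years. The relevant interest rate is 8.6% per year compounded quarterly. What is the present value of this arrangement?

This is an annuity due: 28 payments of €20,060.00 at the beginning of each quarter.
Periodic rate r = 0.086/4 per quarter; n is counted in quarters.
PV = PMT × [(1 − (1+r)^−n)/r] × (1+r) = 20,060 × [1 − (1+r)^−28] / r × (1+r) = €427,723.92

€427,723.92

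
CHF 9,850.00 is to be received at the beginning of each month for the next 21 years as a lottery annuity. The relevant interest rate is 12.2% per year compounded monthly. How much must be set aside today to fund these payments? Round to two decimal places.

CHF 902,212.19

This is an annuity due: 252 payments of CHF 9,850.00 at the beginning of each month.
Periodic rate r = 0.122/12 per month; n is counted in months.
PV = PMT × [(1 − (1+r)^−n)/r] × (1+r) = 9,850 × [1 − (1+r)^−252] / r × (1+r) = CHF 902,212.19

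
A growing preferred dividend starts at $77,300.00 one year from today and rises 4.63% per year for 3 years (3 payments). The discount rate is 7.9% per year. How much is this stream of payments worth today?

Periodic rate r = 0.079 per year.
Growing ordinary annuity: PV = PMT₁ × [1 − ((1+g)/(1+r))^n] / (r − g) = 77,300 × [1 − ((1+0.0463)/(1+r))^3] / (r − 0.0463) = $208,473.65.

$208,473.65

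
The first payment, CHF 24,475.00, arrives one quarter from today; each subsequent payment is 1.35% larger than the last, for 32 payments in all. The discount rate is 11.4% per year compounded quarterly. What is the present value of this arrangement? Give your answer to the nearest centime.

CHF 612,009.76

Periodic rate r = 0.114/4 per quarter; n is counted in quarters.
Growing ordinary annuity: PV = PMT₁ × [1 − ((1+g)/(1+r))^n] / (r − g) = 24,475 × [1 − ((1+0.0135)/(1+r))^32] / (r − 0.0135) = CHF 612,009.76.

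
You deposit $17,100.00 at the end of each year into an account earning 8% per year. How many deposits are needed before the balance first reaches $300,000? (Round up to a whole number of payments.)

12 payments

Periodic rate r = 0.08 per year.
Ordinary annuity FV: 300,000 = 17,100 × [((1+r)^n − 1)/r].
(1+r)^n = 1 + 300,000 × r / 17,100, so n = ln(1 + 300,000·r/17,100) / ln(1+r) = 11.39.
Round up to a whole number of payments: n = 12.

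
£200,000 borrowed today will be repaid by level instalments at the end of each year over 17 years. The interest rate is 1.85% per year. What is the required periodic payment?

Level ordinary annuity; solve PV = PMT × [(1 − (1+r)^−n)/r] for PMT.
Periodic rate r = 0.0185 per year.
With n = 17: PMT = 200,000 / ([(1 − (1+r)^−n)/r]) = £13,819.13

£13,819.13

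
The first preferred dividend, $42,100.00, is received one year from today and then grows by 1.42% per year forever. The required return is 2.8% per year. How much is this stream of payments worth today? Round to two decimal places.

Periodic rate r = 0.028 per year.
Growing perpetuity (Gordon): PV = PMT₁ / (r − g) = 42,100 / (r − 0.0142) = $3,050,724.64.

$3,050,724.64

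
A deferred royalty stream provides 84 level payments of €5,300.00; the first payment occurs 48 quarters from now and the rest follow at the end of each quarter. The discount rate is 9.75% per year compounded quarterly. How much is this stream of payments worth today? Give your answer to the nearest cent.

Ordinary annuity of 84 payments, first payment at period 48.
Periodic rate r = 0.0975/4 per quarter; n is counted in quarters.
The ordinary-annuity PV formula values the stream one period before the first payment (period 47); discount that back 47 periods:
PV₀ = 5,300 × [1 − (1+r)^−84] / r × (1+r)^−47 = €60,834.02

€60,834.02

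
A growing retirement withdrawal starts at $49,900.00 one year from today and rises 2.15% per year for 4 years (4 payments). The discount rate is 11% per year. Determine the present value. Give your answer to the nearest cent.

$159,434.64

Periodic rate r = 0.11 per year.
Growing ordinary annuity: PV = PMT₁ × [1 − ((1+g)/(1+r))^n] / (r − g) = 49,900 × [1 − ((1+0.0215)/(1+r))^4] / (r − 0.0215) = $159,434.64.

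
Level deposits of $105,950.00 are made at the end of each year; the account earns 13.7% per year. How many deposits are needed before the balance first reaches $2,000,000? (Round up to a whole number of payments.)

10 payments

Periodic rate r = 0.137 per year.
Ordinary annuity FV: 2,000,000 = 105,950 × [((1+r)^n − 1)/r].
(1+r)^n = 1 + 2,000,000 × r / 105,950, so n = ln(1 + 2,000,000·r/105,950) / ln(1+r) = 9.95.
Round up to a whole number of payments: n = 10.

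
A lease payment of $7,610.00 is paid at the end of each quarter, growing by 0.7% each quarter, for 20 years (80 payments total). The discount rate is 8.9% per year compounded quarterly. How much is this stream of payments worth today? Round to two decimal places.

$349,081.43

Periodic rate r = 0.089/4 per quarter; n is counted in quarters.
Growing ordinary annuity: PV = PMT₁ × [1 − ((1+g)/(1+r))^n] / (r − g) = 7,610 × [1 − ((1+0.007)/(1+r))^80] / (r − 0.007) = $349,081.43.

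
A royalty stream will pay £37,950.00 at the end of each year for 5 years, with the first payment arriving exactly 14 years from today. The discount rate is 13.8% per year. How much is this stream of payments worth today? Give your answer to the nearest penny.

£24,385.81

Ordinary annuity of 5 payments, first payment at period 14.
Periodic rate r = 0.138 per year.
The ordinary-annuity PV formula values the stream one period before the first payment (period 13); discount that back 13 periods:
PV₀ = 37,950 × [1 − (1+r)^−5] / r × (1+r)^−13 = £24,385.81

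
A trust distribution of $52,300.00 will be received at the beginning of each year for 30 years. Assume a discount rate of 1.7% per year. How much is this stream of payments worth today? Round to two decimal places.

$1,241,886.89

This is an annuity due: 30 payments of $52,300.00 at the beginning of each year.
Periodic rate r = 0.017 per year.
PV = PMT × [(1 − (1+r)^−n)/r] × (1+r) = 52,300 × [1 − (1+r)^−30] / r × (1+r) = $1,241,886.89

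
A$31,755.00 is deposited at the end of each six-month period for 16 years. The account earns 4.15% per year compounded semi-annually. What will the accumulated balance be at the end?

This is an ordinary annuity: 32 deposits of A$31,755.00 at the end of each six-month period.
Periodic rate r = 0.0415/2 per half-year; n is counted in half-years.
FV = PMT × [((1+r)^n − 1)/r] = 31,755 × [(1+r)^32 − 1] / r = A$1,422,305.42

A$1,422,305.42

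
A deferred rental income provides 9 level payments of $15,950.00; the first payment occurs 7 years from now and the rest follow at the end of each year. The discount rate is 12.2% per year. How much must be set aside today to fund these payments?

$42,275.98

Ordinary annuity of 9 payments, first payment at period 7.
Periodic rate r = 0.122 per year.
The ordinary-annuity PV formula values the stream one period before the first payment (period 6); discount that back 6 periods:
PV₀ = 15,950 × [1 − (1+r)^−9] / r × (1+r)^−6 = $42,275.98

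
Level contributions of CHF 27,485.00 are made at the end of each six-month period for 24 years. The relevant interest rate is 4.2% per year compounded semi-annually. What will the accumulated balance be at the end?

CHF 2,240,240.06

This is an ordinary annuity: 48 deposits of CHF 27,485.00 at the end of each six-month period.
Periodic rate r = 0.042/2 per half-year; n is counted in half-years.
FV = PMT × [((1+r)^n − 1)/r] = 27,485 × [(1+r)^48 − 1] / r = CHF 2,240,240.06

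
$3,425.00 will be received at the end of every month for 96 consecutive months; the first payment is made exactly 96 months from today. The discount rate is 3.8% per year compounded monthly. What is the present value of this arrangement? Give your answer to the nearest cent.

Ordinary annuity of 96 payments, first payment at period 96.
Periodic rate r = 0.038/12 per month; n is counted in months.
The ordinary-annuity PV formula values the stream one period before the first payment (period 95); discount that back 95 periods:
PV₀ = 3,425 × [1 − (1+r)^−96] / r × (1+r)^−95 = $209,680.75

$209,680.75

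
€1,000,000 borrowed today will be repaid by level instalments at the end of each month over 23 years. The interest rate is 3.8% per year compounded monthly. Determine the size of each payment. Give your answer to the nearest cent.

Level ordinary annuity; solve PV = PMT × [(1 − (1+r)^−n)/r] for PMT.
Periodic rate r = 0.038/12 per month; n is counted in months.
With n = 276: PMT = 1,000,000 / ([(1 − (1+r)^−n)/r]) = €5,439.66

€5,439.66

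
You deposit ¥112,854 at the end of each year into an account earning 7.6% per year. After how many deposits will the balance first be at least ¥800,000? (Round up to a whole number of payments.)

6 payments

Periodic rate r = 0.076 per year.
Ordinary annuity FV: 800,000 = 112,854 × [((1+r)^n − 1)/r].
(1+r)^n = 1 + 800,000 × r / 112,854, so n = ln(1 + 800,000·r/112,854) / ln(1+r) = 5.88.
Round up to a whole number of payments: n = 6.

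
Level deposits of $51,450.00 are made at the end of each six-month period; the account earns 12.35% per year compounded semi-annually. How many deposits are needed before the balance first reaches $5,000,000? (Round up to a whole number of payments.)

Periodic rate r = 0.1235/2 per half-year; n is counted in half-years.
Ordinary annuity FV: 5,000,000 = 51,450 × [((1+r)^n − 1)/r].
(1+r)^n = 1 + 5,000,000 × r / 51,450, so n = ln(1 + 5,000,000·r/51,450) / ln(1+r) = 32.48.
Round up to a whole number of payments: n = 33.

33 payments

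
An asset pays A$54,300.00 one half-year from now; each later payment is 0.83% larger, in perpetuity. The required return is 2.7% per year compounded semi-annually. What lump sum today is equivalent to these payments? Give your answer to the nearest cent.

A$10,442,307.69

Periodic rate r = 0.027/2 per half-year.
Growing perpetuity (Gordon): PV = PMT₁ / (r − g) = 54,300 / (r − 0.0083) = A$10,442,307.69.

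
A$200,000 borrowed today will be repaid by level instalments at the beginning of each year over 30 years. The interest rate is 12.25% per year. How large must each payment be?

Level annuity due; solve PV = PMT × [(1 − (1+r)^−n)/r] × (1+r) for PMT.
Periodic rate r = 0.1225 per year.
With n = 30: PMT = 200,000 / ([(1 − (1+r)^−n)/r] × (1+r)) = A$22,529.62

A$22,529.62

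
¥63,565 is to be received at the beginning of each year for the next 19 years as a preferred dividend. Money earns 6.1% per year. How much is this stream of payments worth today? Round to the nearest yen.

This is an annuity due: 19 payments of ¥63,565 at the beginning of each year.
Periodic rate r = 0.061 per year.
PV = PMT × [(1 − (1+r)^−n)/r] × (1+r) = 63,565 × [1 − (1+r)^−19] / r × (1+r) = ¥746,683

¥746,683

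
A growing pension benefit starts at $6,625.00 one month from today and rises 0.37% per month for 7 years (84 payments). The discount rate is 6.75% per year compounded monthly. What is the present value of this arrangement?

$511,639.43

Periodic rate r = 0.0675/12 per month; n is counted in months.
Growing ordinary annuity: PV = PMT₁ × [1 − ((1+g)/(1+r))^n] / (r − g) = 6,625 × [1 − ((1+0.0037)/(1+r))^84] / (r − 0.0037) = $511,639.43.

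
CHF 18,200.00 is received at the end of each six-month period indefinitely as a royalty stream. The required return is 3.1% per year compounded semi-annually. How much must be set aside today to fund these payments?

Periodic rate r = 0.031/2 per half-year.
Level perpetuity: PV = PMT / r = 18,200 / (0.031/2) = CHF 1,174,193.55.

CHF 1,174,193.55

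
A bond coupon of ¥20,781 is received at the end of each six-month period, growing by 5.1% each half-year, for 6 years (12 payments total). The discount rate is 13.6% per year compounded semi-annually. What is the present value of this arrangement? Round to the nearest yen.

Periodic rate r = 0.136/2 per half-year; n is counted in half-years.
Growing ordinary annuity: PV = PMT₁ × [1 − ((1+g)/(1+r))^n] / (r − g) = 20,781 × [1 − ((1+0.051)/(1+r))^12] / (r − 0.051) = ¥214,099.

¥214,099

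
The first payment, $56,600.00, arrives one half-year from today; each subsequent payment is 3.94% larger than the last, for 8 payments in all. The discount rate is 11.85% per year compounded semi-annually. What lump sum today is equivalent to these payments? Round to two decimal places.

$400,461.42

Periodic rate r = 0.1185/2 per half-year; n is counted in half-years.
Growing ordinary annuity: PV = PMT₁ × [1 − ((1+g)/(1+r))^n] / (r − g) = 56,600 × [1 − ((1+0.0394)/(1+r))^8] / (r − 0.0394) = $400,461.42.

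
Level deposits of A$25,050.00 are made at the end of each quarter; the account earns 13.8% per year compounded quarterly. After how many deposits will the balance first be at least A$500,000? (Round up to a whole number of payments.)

Periodic rate r = 0.138/4 per quarter; n is counted in quarters.
Ordinary annuity FV: 500,000 = 25,050 × [((1+r)^n − 1)/r].
(1+r)^n = 1 + 500,000 × r / 25,050, so n = ln(1 + 500,000·r/25,050) / ln(1+r) = 15.45.
Round up to a whole number of payments: n = 16.

16 payments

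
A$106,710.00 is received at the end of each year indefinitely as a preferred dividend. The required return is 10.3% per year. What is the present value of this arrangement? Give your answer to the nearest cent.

A$1,036,019.42

Periodic rate r = 0.103 per year.
Level perpetuity: PV = PMT / r = 106,710 / (0.103) = A$1,036,019.42.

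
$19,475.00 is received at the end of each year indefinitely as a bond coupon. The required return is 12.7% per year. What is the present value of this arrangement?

Periodic rate r = 0.127 per year.
Level perpetuity: PV = PMT / r = 19,475 / (0.127) = $153,346.46.

$153,346.46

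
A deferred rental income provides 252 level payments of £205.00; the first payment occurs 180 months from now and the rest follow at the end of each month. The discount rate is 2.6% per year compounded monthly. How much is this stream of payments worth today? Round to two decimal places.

Ordinary annuity of 252 payments, first payment at period 180.
Periodic rate r = 0.026/12 per month; n is counted in months.
The ordinary-annuity PV formula values the stream one period before the first payment (period 179); discount that back 179 periods:
PV₀ = 205 × [1 − (1+r)^−252] / r × (1+r)^−179 = £27,000.27

£27,000.27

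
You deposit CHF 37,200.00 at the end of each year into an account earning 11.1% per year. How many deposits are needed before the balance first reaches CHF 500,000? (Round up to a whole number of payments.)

9 payments

Periodic rate r = 0.111 per year.
Ordinary annuity FV: 500,000 = 37,200 × [((1+r)^n − 1)/r].
(1+r)^n = 1 + 500,000 × r / 37,200, so n = ln(1 + 500,000·r/37,200) / ln(1+r) = 8.67.
Round up to a whole number of payments: n = 9.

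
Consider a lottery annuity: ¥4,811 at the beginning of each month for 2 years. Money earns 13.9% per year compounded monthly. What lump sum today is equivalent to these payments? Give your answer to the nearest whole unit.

¥101,463

This is an annuity due: 24 payments of ¥4,811 at the beginning of each month.
Periodic rate r = 0.139/12 per month; n is counted in months.
PV = PMT × [(1 − (1+r)^−n)/r] × (1+r) = 4,811 × [1 − (1+r)^−24] / r × (1+r) = ¥101,463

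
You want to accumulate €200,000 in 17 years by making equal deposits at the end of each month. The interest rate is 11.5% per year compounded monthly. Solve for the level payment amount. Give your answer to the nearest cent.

€319.53

Level ordinary annuity; solve FV = PMT × [((1+r)^n − 1)/r] for PMT.
Periodic rate r = 0.115/12 per month; n is counted in months.
With n = 204: PMT = 200,000 / ([((1+r)^n − 1)/r]) = €319.53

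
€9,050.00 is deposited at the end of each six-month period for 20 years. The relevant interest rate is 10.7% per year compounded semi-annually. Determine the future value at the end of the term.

This is an ordinary annuity: 40 deposits of €9,050.00 at the end of each six-month period.
Periodic rate r = 0.107/2 per half-year; n is counted in half-years.
FV = PMT × [((1+r)^n − 1)/r] = 9,050 × [(1+r)^40 − 1] / r = €1,191,271.73

€1,191,271.73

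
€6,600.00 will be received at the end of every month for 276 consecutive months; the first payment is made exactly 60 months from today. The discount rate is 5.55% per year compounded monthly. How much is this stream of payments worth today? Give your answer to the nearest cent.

€782,761.85

Ordinary annuity of 276 payments, first payment at period 60.
Periodic rate r = 0.0555/12 per month; n is counted in months.
The ordinary-annuity PV formula values the stream one period before the first payment (period 59); discount that back 59 periods:
PV₀ = 6,600 × [1 − (1+r)^−276] / r × (1+r)^−59 = €782,761.85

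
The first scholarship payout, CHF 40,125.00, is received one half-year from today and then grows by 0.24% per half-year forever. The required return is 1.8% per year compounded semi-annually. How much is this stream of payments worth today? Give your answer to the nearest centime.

Periodic rate r = 0.018/2 per half-year.
Growing perpetuity (Gordon): PV = PMT₁ / (r − g) = 40,125 / (r − 0.0024) = CHF 6,079,545.45.

CHF 6,079,545.45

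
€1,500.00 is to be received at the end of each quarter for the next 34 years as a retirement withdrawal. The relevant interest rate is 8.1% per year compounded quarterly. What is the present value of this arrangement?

This is an ordinary annuity: 136 payments of €1,500.00 at the end of each quarter.
Periodic rate r = 0.081/4 per quarter; n is counted in quarters.
PV = PMT × [(1 − (1+r)^−n)/r] = 1,500 × [1 − (1+r)^−136] / r = €69,226.01

€69,226.01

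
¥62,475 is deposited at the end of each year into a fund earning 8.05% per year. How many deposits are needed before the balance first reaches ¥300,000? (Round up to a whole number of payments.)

5 payments

Periodic rate r = 0.0805 per year.
Ordinary annuity FV: 300,000 = 62,475 × [((1+r)^n − 1)/r].
(1+r)^n = 1 + 300,000 × r / 62,475, so n = ln(1 + 300,000·r/62,475) / ln(1+r) = 4.22.
Round up to a whole number of payments: n = 5.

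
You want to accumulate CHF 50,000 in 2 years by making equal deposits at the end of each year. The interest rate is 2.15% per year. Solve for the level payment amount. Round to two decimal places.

Level ordinary annuity; solve FV = PMT × [((1+r)^n − 1)/r] for PMT.
Periodic rate r = 0.0215 per year.
With n = 2: PMT = 50,000 / ([((1+r)^n − 1)/r]) = CHF 24,734.11

CHF 24,734.11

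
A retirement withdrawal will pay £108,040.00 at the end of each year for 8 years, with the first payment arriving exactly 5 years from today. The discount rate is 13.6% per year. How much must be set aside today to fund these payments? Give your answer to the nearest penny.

Ordinary annuity of 8 payments, first payment at period 5.
Periodic rate r = 0.136 per year.
The ordinary-annuity PV formula values the stream one period before the first payment (period 4); discount that back 4 periods:
PV₀ = 108,040 × [1 − (1+r)^−8] / r × (1+r)^−4 = £305,024.35

£305,024.35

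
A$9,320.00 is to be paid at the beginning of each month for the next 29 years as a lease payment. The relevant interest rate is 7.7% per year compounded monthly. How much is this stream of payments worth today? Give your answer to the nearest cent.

This is an annuity due: 348 payments of A$9,320.00 at the beginning of each month.
Periodic rate r = 0.077/12 per month; n is counted in months.
PV = PMT × [(1 − (1+r)^−n)/r] × (1+r) = 9,320 × [1 − (1+r)^−348] / r × (1+r) = A$1,303,952.72

A$1,303,952.72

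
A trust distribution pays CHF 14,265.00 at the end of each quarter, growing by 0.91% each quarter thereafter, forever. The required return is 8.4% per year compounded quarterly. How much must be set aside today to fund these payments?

CHF 1,198,739.50

Periodic rate r = 0.084/4 per quarter.
Growing perpetuity (Gordon): PV = PMT₁ / (r − g) = 14,265 / (r − 0.0091) = CHF 1,198,739.50.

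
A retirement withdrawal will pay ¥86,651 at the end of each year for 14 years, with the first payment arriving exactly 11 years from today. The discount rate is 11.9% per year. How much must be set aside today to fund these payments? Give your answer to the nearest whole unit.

¥187,539

Ordinary annuity of 14 payments, first payment at period 11.
Periodic rate r = 0.119 per year.
The ordinary-annuity PV formula values the stream one period before the first payment (period 10); discount that back 10 periods:
PV₀ = 86,651 × [1 − (1+r)^−14] / r × (1+r)^−10 = ¥187,539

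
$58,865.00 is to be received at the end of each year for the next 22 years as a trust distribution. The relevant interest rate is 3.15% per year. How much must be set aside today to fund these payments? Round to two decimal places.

$924,183.35

This is an ordinary annuity: 22 payments of $58,865.00 at the end of each year.
Periodic rate r = 0.0315 per year.
PV = PMT × [(1 − (1+r)^−n)/r] = 58,865 × [1 − (1+r)^−22] / r = $924,183.35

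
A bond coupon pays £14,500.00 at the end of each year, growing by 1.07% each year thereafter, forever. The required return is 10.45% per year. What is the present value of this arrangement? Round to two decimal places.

£154,584.22

Periodic rate r = 0.1045 per year.
Growing perpetuity (Gordon): PV = PMT₁ / (r − g) = 14,500 / (r − 0.0107) = £154,584.22.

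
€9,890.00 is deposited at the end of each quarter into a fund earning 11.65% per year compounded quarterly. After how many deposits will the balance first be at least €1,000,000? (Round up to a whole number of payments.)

Periodic rate r = 0.1165/4 per quarter; n is counted in quarters.
Ordinary annuity FV: 1,000,000 = 9,890 × [((1+r)^n − 1)/r].
(1+r)^n = 1 + 1,000,000 × r / 9,890, so n = ln(1 + 1,000,000·r/9,890) / ln(1+r) = 47.80.
Round up to a whole number of payments: n = 48.

48 payments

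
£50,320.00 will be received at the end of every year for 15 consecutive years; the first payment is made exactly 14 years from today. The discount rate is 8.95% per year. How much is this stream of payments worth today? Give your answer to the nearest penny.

Ordinary annuity of 15 payments, first payment at period 14.
Periodic rate r = 0.0895 per year.
The ordinary-annuity PV formula values the stream one period before the first payment (period 13); discount that back 13 periods:
PV₀ = 50,320 × [1 − (1+r)^−15] / r × (1+r)^−13 = £133,487.84

£133,487.84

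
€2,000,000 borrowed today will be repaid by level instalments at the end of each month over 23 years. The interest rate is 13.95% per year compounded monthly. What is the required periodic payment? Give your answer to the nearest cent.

Level ordinary annuity; solve PV = PMT × [(1 − (1+r)^−n)/r] for PMT.
Periodic rate r = 0.1395/12 per month; n is counted in months.
With n = 276: PMT = 2,000,000 / ([(1 − (1+r)^−n)/r]) = €24,248.36

€24,248.36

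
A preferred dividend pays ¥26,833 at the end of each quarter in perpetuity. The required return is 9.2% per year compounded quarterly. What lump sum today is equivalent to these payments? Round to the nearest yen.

Periodic rate r = 0.092/4 per quarter.
Level perpetuity: PV = PMT / r = 26,833 / (0.092/4) = ¥1,166,652.

¥1,166,652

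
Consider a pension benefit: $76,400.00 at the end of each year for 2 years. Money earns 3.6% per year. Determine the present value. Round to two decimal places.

$144,927.77

This is an ordinary annuity: 2 payments of $76,400.00 at the end of each year.
Periodic rate r = 0.036 per year.
PV = PMT × [(1 − (1+r)^−n)/r] = 76,400 × [1 − (1+r)^−2] / r = $144,927.77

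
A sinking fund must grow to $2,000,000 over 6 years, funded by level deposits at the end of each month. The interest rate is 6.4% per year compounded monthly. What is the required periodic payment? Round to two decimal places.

$22,858.05

Level ordinary annuity; solve FV = PMT × [((1+r)^n − 1)/r] for PMT.
Periodic rate r = 0.064/12 per month; n is counted in months.
With n = 72: PMT = 2,000,000 / ([((1+r)^n − 1)/r]) = $22,858.05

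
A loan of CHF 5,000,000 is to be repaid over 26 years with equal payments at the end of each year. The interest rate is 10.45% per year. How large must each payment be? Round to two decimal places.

CHF 565,143.20

Level ordinary annuity; solve PV = PMT × [(1 − (1+r)^−n)/r] for PMT.
Periodic rate r = 0.1045 per year.
With n = 26: PMT = 5,000,000 / ([(1 − (1+r)^−n)/r]) = CHF 565,143.20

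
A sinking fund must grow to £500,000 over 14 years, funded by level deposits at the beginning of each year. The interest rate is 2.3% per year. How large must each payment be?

£29,988.29

Level annuity due; solve FV = PMT × [((1+r)^n − 1)/r] × (1+r) for PMT.
Periodic rate r = 0.023 per year.
With n = 14: PMT = 500,000 / ([((1+r)^n − 1)/r] × (1+r)) = £29,988.29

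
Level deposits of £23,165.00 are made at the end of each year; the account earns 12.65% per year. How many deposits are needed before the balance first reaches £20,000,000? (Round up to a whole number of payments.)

Periodic rate r = 0.1265 per year.
Ordinary annuity FV: 20,000,000 = 23,165 × [((1+r)^n − 1)/r].
(1+r)^n = 1 + 20,000,000 × r / 23,165, so n = ln(1 + 20,000,000·r/23,165) / ln(1+r) = 39.48.
Round up to a whole number of payments: n = 40.

40 payments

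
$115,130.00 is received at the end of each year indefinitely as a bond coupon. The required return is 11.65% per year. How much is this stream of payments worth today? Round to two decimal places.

$988,240.34

Periodic rate r = 0.1165 per year.
Level perpetuity: PV = PMT / r = 115,130 / (0.1165) = $988,240.34.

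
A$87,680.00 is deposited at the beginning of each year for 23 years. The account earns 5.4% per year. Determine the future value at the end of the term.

A$4,025,571.28

This is an annuity due: 23 deposits of A$87,680.00 at the beginning of each year.
Periodic rate r = 0.054 per year.
FV = PMT × [((1+r)^n − 1)/r] × (1+r) = 87,680 × [(1+r)^23 − 1] / r × (1+r) = A$4,025,571.28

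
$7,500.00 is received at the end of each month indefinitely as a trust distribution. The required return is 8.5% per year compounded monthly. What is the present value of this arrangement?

$1,058,823.53

Periodic rate r = 0.085/12 per month.
Level perpetuity: PV = PMT / r = 7,500 / (0.085/12) = $1,058,823.53.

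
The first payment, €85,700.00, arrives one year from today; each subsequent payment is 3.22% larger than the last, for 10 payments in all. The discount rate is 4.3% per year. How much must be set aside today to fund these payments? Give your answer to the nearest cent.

€784,419.79

Periodic rate r = 0.043 per year.
Growing ordinary annuity: PV = PMT₁ × [1 − ((1+g)/(1+r))^n] / (r − g) = 85,700 × [1 − ((1+0.0322)/(1+r))^10] / (r − 0.0322) = €784,419.79.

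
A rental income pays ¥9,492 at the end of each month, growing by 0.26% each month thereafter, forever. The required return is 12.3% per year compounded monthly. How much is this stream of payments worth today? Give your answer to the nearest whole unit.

¥1,240,784

Periodic rate r = 0.123/12 per month.
Growing perpetuity (Gordon): PV = PMT₁ / (r − g) = 9,492 / (r − 0.0026) = ¥1,240,784.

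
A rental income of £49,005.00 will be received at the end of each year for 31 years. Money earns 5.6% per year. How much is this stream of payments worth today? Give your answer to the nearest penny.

This is an ordinary annuity: 31 payments of £49,005.00 at the end of each year.
Periodic rate r = 0.056 per year.
PV = PMT × [(1 − (1+r)^−n)/r] = 49,005 × [1 − (1+r)^−31] / r = £713,478.29

£713,478.29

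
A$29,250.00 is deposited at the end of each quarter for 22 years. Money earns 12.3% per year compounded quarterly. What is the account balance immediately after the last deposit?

This is an ordinary annuity: 88 deposits of A$29,250.00 at the end of each quarter.
Periodic rate r = 0.123/4 per quarter; n is counted in quarters.
FV = PMT × [((1+r)^n − 1)/r] = 29,250 × [(1+r)^88 − 1] / r = A$12,718,983.87

A$12,718,983.87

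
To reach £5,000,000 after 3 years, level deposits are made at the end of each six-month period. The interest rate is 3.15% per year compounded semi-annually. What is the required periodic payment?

Level ordinary annuity; solve FV = PMT × [((1+r)^n − 1)/r] for PMT.
Periodic rate r = 0.0315/2 per half-year; n is counted in half-years.
With n = 6: PMT = 5,000,000 / ([((1+r)^n − 1)/r]) = £801,118.97

£801,118.97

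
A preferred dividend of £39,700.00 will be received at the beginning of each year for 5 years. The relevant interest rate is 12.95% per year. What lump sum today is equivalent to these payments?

This is an annuity due: 5 payments of £39,700.00 at the beginning of each year.
Periodic rate r = 0.1295 per year.
PV = PMT × [(1 − (1+r)^−n)/r] × (1+r) = 39,700 × [1 − (1+r)^−5] / r × (1+r) = £157,909.29

£157,909.29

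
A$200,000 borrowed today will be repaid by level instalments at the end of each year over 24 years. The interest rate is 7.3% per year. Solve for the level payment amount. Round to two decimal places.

A$17,899.49

Level ordinary annuity; solve PV = PMT × [(1 − (1+r)^−n)/r] for PMT.
Periodic rate r = 0.073 per year.
With n = 24: PMT = 200,000 / ([(1 − (1+r)^−n)/r]) = A$17,899.49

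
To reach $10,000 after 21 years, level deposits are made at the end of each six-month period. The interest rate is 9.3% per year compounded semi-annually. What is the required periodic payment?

Level ordinary annuity; solve FV = PMT × [((1+r)^n − 1)/r] for PMT.
Periodic rate r = 0.093/2 per half-year; n is counted in half-years.
With n = 42: PMT = 10,000 / ([((1+r)^n − 1)/r]) = $80.93

$80.93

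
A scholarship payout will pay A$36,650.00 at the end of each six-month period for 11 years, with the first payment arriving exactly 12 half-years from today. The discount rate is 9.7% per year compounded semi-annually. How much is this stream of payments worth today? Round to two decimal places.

A$290,493.61

Ordinary annuity of 22 payments, first payment at period 12.
Periodic rate r = 0.097/2 per half-year; n is counted in half-years.
The ordinary-annuity PV formula values the stream one period before the first payment (period 11); discount that back 11 periods:
PV₀ = 36,650 × [1 − (1+r)^−22] / r × (1+r)^−11 = A$290,493.61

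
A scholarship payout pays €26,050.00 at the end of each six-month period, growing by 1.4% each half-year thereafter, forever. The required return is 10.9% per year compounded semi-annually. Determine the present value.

Periodic rate r = 0.109/2 per half-year.
Growing perpetuity (Gordon): PV = PMT₁ / (r − g) = 26,050 / (r − 0.014) = €643,209.88.

€643,209.88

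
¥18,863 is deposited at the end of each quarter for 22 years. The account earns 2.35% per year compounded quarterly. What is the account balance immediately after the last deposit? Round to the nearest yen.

This is an ordinary annuity: 88 deposits of ¥18,863 at the end of each quarter.
Periodic rate r = 0.0235/4 per quarter; n is counted in quarters.
FV = PMT × [((1+r)^n − 1)/r] = 18,863 × [(1+r)^88 − 1] / r = ¥2,165,486

¥2,165,486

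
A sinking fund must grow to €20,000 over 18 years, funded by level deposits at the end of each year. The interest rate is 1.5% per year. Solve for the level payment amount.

Level ordinary annuity; solve FV = PMT × [((1+r)^n − 1)/r] for PMT.
Periodic rate r = 0.015 per year.
With n = 18: PMT = 20,000 / ([((1+r)^n − 1)/r]) = €976.12

€976.12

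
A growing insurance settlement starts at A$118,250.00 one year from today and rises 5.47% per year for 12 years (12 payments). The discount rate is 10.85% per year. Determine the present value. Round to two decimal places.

Periodic rate r = 0.1085 per year.
Growing ordinary annuity: PV = PMT₁ × [1 − ((1+g)/(1+r))^n] / (r − g) = 118,250 × [1 − ((1+0.0547)/(1+r))^12] / (r − 0.0547) = A$988,087.76.

A$988,087.76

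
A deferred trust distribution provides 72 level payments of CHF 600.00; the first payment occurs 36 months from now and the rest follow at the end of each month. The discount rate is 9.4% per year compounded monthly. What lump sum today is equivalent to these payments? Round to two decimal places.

Ordinary annuity of 72 payments, first payment at period 36.
Periodic rate r = 0.094/12 per month; n is counted in months.
The ordinary-annuity PV formula values the stream one period before the first payment (period 35); discount that back 35 periods:
PV₀ = 600 × [1 − (1+r)^−72] / r × (1+r)^−35 = CHF 25,054.50

CHF 25,054.50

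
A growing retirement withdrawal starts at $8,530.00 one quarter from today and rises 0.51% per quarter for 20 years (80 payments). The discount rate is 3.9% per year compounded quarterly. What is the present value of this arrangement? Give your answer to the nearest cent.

$566,380.23

Periodic rate r = 0.039/4 per quarter; n is counted in quarters.
Growing ordinary annuity: PV = PMT₁ × [1 − ((1+g)/(1+r))^n] / (r − g) = 8,530 × [1 − ((1+0.0051)/(1+r))^80] / (r − 0.0051) = $566,380.23.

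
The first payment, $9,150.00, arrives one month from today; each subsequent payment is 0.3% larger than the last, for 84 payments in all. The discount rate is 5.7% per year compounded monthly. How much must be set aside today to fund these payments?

Periodic rate r = 0.057/12 per month; n is counted in months.
Growing ordinary annuity: PV = PMT₁ × [1 − ((1+g)/(1+r))^n] / (r − g) = 9,150 × [1 − ((1+0.003)/(1+r))^84] / (r − 0.003) = $712,215.40.

$712,215.40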